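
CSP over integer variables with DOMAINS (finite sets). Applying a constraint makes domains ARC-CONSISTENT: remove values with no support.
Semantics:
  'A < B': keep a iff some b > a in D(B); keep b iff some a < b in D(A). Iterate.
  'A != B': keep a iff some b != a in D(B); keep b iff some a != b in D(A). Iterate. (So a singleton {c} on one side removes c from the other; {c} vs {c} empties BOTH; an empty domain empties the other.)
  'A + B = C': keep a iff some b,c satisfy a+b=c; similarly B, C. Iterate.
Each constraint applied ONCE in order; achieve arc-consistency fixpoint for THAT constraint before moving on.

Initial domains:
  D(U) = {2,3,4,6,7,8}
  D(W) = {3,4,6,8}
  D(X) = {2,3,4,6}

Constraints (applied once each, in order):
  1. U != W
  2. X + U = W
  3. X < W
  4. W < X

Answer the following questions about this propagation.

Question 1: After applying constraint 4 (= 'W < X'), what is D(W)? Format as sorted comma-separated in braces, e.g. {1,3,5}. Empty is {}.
Constraint 1 (U != W) on D(U)={2,3,4,6,7,8} D(W)={3,4,6,8}: no change
Constraint 2 (X + U = W) on D(X)={2,3,4,6} D(U)={2,3,4,6,7,8} D(W)={3,4,6,8}: U {2,3,4,6,7,8}->{2,3,4,6}; W {3,4,6,8}->{4,6,8}
Constraint 3 (X < W) on D(X)={2,3,4,6} D(W)={4,6,8}: no change
Constraint 4 (W < X) on D(W)={4,6,8} D(X)={2,3,4,6}: W {4,6,8}->{4}; X {2,3,4,6}->{6}
So after constraint 4: D(W) = {4}

Answer: {4}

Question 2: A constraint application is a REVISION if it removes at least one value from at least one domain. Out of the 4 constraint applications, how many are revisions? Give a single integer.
Answer: 2

Derivation:
Constraint 1 (U != W) on D(U)={2,3,4,6,7,8} D(W)={3,4,6,8}: no change => not a revision
Constraint 2 (X + U = W) on D(X)={2,3,4,6} D(U)={2,3,4,6,7,8} D(W)={3,4,6,8}: U {2,3,4,6,7,8}->{2,3,4,6}; W {3,4,6,8}->{4,6,8} => REVISION
Constraint 3 (X < W) on D(X)={2,3,4,6} D(W)={4,6,8}: no change => not a revision
Constraint 4 (W < X) on D(W)={4,6,8} D(X)={2,3,4,6}: W {4,6,8}->{4}; X {2,3,4,6}->{6} => REVISION
Total revisions = 2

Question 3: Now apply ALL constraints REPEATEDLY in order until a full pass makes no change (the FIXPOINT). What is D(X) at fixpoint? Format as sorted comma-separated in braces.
Answer: {}

Derivation:
pass 0 (initial): D(X)={2,3,4,6}
pass 1: U {2,3,4,6,7,8}->{2,3,4,6}; W {3,4,6,8}->{4}; X {2,3,4,6}->{6}
pass 2: U {2,3,4,6}->{}; W {4}->{}; X {6}->{}
pass 3: no change
Fixpoint after 3 passes: D(X) = {}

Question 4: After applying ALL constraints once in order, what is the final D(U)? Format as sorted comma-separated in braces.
Constraint 1 (U != W) on D(U)={2,3,4,6,7,8} D(W)={3,4,6,8}: no change
Constraint 2 (X + U = W) on D(X)={2,3,4,6} D(U)={2,3,4,6,7,8} D(W)={3,4,6,8}: U {2,3,4,6,7,8}->{2,3,4,6}; W {3,4,6,8}->{4,6,8}
Constraint 3 (X < W) on D(X)={2,3,4,6} D(W)={4,6,8}: no change
Constraint 4 (W < X) on D(W)={4,6,8} D(X)={2,3,4,6}: W {4,6,8}->{4}; X {2,3,4,6}->{6}
So after all 4 constraints: D(U) = {2,3,4,6}

Answer: {2,3,4,6}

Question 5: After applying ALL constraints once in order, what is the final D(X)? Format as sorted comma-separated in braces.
Constraint 1 (U != W) on D(U)={2,3,4,6,7,8} D(W)={3,4,6,8}: no change
Constraint 2 (X + U = W) on D(X)={2,3,4,6} D(U)={2,3,4,6,7,8} D(W)={3,4,6,8}: U {2,3,4,6,7,8}->{2,3,4,6}; W {3,4,6,8}->{4,6,8}
Constraint 3 (X < W) on D(X)={2,3,4,6} D(W)={4,6,8}: no change
Constraint 4 (W < X) on D(W)={4,6,8} D(X)={2,3,4,6}: W {4,6,8}->{4}; X {2,3,4,6}->{6}
So after all 4 constraints: D(X) = {6}

Answer: {6}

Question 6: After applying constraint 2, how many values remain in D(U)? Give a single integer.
Answer: 4

Derivation:
Constraint 1 (U != W) on D(U)={2,3,4,6,7,8} D(W)={3,4,6,8}: no change
Constraint 2 (X + U = W) on D(X)={2,3,4,6} D(U)={2,3,4,6,7,8} D(W)={3,4,6,8}: U {2,3,4,6,7,8}->{2,3,4,6}; W {3,4,6,8}->{4,6,8}
So after constraint 2: D(U)={2,3,4,6}, size = 4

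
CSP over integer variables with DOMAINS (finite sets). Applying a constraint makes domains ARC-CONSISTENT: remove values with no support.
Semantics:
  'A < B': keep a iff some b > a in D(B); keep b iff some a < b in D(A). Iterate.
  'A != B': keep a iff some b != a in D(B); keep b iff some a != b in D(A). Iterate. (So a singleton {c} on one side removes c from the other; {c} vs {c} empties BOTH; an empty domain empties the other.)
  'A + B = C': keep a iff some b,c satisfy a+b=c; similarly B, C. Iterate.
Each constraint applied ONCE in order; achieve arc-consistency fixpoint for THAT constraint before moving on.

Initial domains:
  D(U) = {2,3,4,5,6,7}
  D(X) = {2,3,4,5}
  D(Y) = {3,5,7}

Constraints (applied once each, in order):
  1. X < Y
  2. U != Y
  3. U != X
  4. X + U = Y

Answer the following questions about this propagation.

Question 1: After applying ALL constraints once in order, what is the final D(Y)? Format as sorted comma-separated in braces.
Answer: {5,7}

Derivation:
Constraint 1 (X < Y) on D(X)={2,3,4,5} D(Y)={3,5,7}: no change
Constraint 2 (U != Y) on D(U)={2,3,4,5,6,7} D(Y)={3,5,7}: no change
Constraint 3 (U != X) on D(U)={2,3,4,5,6,7} D(X)={2,3,4,5}: no change
Constraint 4 (X + U = Y) on D(X)={2,3,4,5} D(U)={2,3,4,5,6,7} D(Y)={3,5,7}: U {2,3,4,5,6,7}->{2,3,4,5}; Y {3,5,7}->{5,7}
So after all 4 constraints: D(Y) = {5,7}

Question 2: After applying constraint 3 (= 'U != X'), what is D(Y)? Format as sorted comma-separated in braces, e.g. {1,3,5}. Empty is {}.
Answer: {3,5,7}

Derivation:
Constraint 1 (X < Y) on D(X)={2,3,4,5} D(Y)={3,5,7}: no change
Constraint 2 (U != Y) on D(U)={2,3,4,5,6,7} D(Y)={3,5,7}: no change
Constraint 3 (U != X) on D(U)={2,3,4,5,6,7} D(X)={2,3,4,5}: no change
So after constraint 3: D(Y) = {3,5,7}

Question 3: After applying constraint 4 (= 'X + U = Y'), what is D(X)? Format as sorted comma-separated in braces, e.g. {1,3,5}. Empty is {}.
Constraint 1 (X < Y) on D(X)={2,3,4,5} D(Y)={3,5,7}: no change
Constraint 2 (U != Y) on D(U)={2,3,4,5,6,7} D(Y)={3,5,7}: no change
Constraint 3 (U != X) on D(U)={2,3,4,5,6,7} D(X)={2,3,4,5}: no change
Constraint 4 (X + U = Y) on D(X)={2,3,4,5} D(U)={2,3,4,5,6,7} D(Y)={3,5,7}: U {2,3,4,5,6,7}->{2,3,4,5}; Y {3,5,7}->{5,7}
So after constraint 4: D(X) = {2,3,4,5}

Answer: {2,3,4,5}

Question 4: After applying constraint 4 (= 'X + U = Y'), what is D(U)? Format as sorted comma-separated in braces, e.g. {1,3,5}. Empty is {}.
Answer: {2,3,4,5}

Derivation:
Constraint 1 (X < Y) on D(X)={2,3,4,5} D(Y)={3,5,7}: no change
Constraint 2 (U != Y) on D(U)={2,3,4,5,6,7} D(Y)={3,5,7}: no change
Constraint 3 (U != X) on D(U)={2,3,4,5,6,7} D(X)={2,3,4,5}: no change
Constraint 4 (X + U = Y) on D(X)={2,3,4,5} D(U)={2,3,4,5,6,7} D(Y)={3,5,7}: U {2,3,4,5,6,7}->{2,3,4,5}; Y {3,5,7}->{5,7}
So after constraint 4: D(U) = {2,3,4,5}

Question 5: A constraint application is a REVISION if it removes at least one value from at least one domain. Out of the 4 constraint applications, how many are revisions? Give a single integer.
Answer: 1

Derivation:
Constraint 1 (X < Y) on D(X)={2,3,4,5} D(Y)={3,5,7}: no change => not a revision
Constraint 2 (U != Y) on D(U)={2,3,4,5,6,7} D(Y)={3,5,7}: no change => not a revision
Constraint 3 (U != X) on D(U)={2,3,4,5,6,7} D(X)={2,3,4,5}: no change => not a revision
Constraint 4 (X + U = Y) on D(X)={2,3,4,5} D(U)={2,3,4,5,6,7} D(Y)={3,5,7}: U {2,3,4,5,6,7}->{2,3,4,5}; Y {3,5,7}->{5,7} => REVISION
Total revisions = 1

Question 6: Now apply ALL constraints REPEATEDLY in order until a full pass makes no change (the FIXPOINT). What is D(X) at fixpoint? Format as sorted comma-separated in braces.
pass 0 (initial): D(X)={2,3,4,5}
pass 1: U {2,3,4,5,6,7}->{2,3,4,5}; Y {3,5,7}->{5,7}
pass 2: no change
Fixpoint after 2 passes: D(X) = {2,3,4,5}

Answer: {2,3,4,5}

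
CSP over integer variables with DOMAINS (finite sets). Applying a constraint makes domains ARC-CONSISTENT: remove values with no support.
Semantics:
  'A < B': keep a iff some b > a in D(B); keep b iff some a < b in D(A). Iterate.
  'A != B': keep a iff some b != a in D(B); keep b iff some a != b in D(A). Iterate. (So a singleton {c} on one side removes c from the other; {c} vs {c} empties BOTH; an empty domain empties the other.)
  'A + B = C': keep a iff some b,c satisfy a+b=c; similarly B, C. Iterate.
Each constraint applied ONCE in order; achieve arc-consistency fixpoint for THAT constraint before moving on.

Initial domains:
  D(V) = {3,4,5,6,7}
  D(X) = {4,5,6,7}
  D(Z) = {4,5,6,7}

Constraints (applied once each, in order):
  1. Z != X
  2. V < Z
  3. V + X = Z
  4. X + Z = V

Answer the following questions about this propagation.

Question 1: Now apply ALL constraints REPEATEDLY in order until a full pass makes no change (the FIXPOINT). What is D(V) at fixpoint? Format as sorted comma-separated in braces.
pass 0 (initial): D(V)={3,4,5,6,7}
pass 1: V {3,4,5,6,7}->{}; X {4,5,6,7}->{}; Z {4,5,6,7}->{}
pass 2: no change
Fixpoint after 2 passes: D(V) = {}

Answer: {}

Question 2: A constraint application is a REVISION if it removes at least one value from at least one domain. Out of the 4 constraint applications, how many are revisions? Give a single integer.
Answer: 3

Derivation:
Constraint 1 (Z != X) on D(Z)={4,5,6,7} D(X)={4,5,6,7}: no change => not a revision
Constraint 2 (V < Z) on D(V)={3,4,5,6,7} D(Z)={4,5,6,7}: V {3,4,5,6,7}->{3,4,5,6} => REVISION
Constraint 3 (V + X = Z) on D(V)={3,4,5,6} D(X)={4,5,6,7} D(Z)={4,5,6,7}: V {3,4,5,6}->{3}; X {4,5,6,7}->{4}; Z {4,5,6,7}->{7} => REVISION
Constraint 4 (X + Z = V) on D(X)={4} D(Z)={7} D(V)={3}: X {4}->{}; Z {7}->{}; V {3}->{} => REVISION
Total revisions = 3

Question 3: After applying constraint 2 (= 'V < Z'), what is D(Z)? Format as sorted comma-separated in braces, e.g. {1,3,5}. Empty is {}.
Constraint 1 (Z != X) on D(Z)={4,5,6,7} D(X)={4,5,6,7}: no change
Constraint 2 (V < Z) on D(V)={3,4,5,6,7} D(Z)={4,5,6,7}: V {3,4,5,6,7}->{3,4,5,6}
So after constraint 2: D(Z) = {4,5,6,7}

Answer: {4,5,6,7}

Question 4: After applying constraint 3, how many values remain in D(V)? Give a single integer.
Constraint 1 (Z != X) on D(Z)={4,5,6,7} D(X)={4,5,6,7}: no change
Constraint 2 (V < Z) on D(V)={3,4,5,6,7} D(Z)={4,5,6,7}: V {3,4,5,6,7}->{3,4,5,6}
Constraint 3 (V + X = Z) on D(V)={3,4,5,6} D(X)={4,5,6,7} D(Z)={4,5,6,7}: V {3,4,5,6}->{3}; X {4,5,6,7}->{4}; Z {4,5,6,7}->{7}
So after constraint 3: D(V)={3}, size = 1

Answer: 1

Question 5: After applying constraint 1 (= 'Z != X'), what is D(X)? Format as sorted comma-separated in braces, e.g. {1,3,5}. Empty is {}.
Constraint 1 (Z != X) on D(Z)={4,5,6,7} D(X)={4,5,6,7}: no change
So after constraint 1: D(X) = {4,5,6,7}

Answer: {4,5,6,7}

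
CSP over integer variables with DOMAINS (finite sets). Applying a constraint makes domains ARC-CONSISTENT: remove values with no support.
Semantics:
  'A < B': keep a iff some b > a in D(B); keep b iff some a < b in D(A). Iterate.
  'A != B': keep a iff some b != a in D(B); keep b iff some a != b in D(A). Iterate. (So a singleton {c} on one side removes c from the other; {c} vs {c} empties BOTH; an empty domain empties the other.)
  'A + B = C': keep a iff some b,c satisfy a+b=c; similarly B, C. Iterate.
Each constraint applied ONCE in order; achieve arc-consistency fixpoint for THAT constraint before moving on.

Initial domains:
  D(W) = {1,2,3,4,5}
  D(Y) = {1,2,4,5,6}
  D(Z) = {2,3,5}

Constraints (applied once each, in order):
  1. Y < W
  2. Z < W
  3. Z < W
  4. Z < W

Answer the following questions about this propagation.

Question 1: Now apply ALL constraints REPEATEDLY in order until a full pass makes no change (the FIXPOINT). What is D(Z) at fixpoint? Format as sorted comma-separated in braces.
pass 0 (initial): D(Z)={2,3,5}
pass 1: W {1,2,3,4,5}->{3,4,5}; Y {1,2,4,5,6}->{1,2,4}; Z {2,3,5}->{2,3}
pass 2: no change
Fixpoint after 2 passes: D(Z) = {2,3}

Answer: {2,3}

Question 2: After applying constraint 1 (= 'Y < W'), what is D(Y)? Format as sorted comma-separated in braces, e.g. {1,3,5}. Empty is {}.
Answer: {1,2,4}

Derivation:
Constraint 1 (Y < W) on D(Y)={1,2,4,5,6} D(W)={1,2,3,4,5}: Y {1,2,4,5,6}->{1,2,4}; W {1,2,3,4,5}->{2,3,4,5}
So after constraint 1: D(Y) = {1,2,4}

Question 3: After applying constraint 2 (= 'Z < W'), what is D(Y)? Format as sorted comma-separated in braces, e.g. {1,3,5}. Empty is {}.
Answer: {1,2,4}

Derivation:
Constraint 1 (Y < W) on D(Y)={1,2,4,5,6} D(W)={1,2,3,4,5}: Y {1,2,4,5,6}->{1,2,4}; W {1,2,3,4,5}->{2,3,4,5}
Constraint 2 (Z < W) on D(Z)={2,3,5} D(W)={2,3,4,5}: Z {2,3,5}->{2,3}; W {2,3,4,5}->{3,4,5}
So after constraint 2: D(Y) = {1,2,4}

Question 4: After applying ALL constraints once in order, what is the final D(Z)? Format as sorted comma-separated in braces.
Answer: {2,3}

Derivation:
Constraint 1 (Y < W) on D(Y)={1,2,4,5,6} D(W)={1,2,3,4,5}: Y {1,2,4,5,6}->{1,2,4}; W {1,2,3,4,5}->{2,3,4,5}
Constraint 2 (Z < W) on D(Z)={2,3,5} D(W)={2,3,4,5}: Z {2,3,5}->{2,3}; W {2,3,4,5}->{3,4,5}
Constraint 3 (Z < W) on D(Z)={2,3} D(W)={3,4,5}: no change
Constraint 4 (Z < W) on D(Z)={2,3} D(W)={3,4,5}: no change
So after all 4 constraints: D(Z) = {2,3}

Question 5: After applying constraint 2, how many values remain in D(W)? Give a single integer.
Constraint 1 (Y < W) on D(Y)={1,2,4,5,6} D(W)={1,2,3,4,5}: Y {1,2,4,5,6}->{1,2,4}; W {1,2,3,4,5}->{2,3,4,5}
Constraint 2 (Z < W) on D(Z)={2,3,5} D(W)={2,3,4,5}: Z {2,3,5}->{2,3}; W {2,3,4,5}->{3,4,5}
So after constraint 2: D(W)={3,4,5}, size = 3

Answer: 3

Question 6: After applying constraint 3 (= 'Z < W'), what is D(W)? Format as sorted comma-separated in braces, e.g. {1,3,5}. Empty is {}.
Constraint 1 (Y < W) on D(Y)={1,2,4,5,6} D(W)={1,2,3,4,5}: Y {1,2,4,5,6}->{1,2,4}; W {1,2,3,4,5}->{2,3,4,5}
Constraint 2 (Z < W) on D(Z)={2,3,5} D(W)={2,3,4,5}: Z {2,3,5}->{2,3}; W {2,3,4,5}->{3,4,5}
Constraint 3 (Z < W) on D(Z)={2,3} D(W)={3,4,5}: no change
So after constraint 3: D(W) = {3,4,5}

Answer: {3,4,5}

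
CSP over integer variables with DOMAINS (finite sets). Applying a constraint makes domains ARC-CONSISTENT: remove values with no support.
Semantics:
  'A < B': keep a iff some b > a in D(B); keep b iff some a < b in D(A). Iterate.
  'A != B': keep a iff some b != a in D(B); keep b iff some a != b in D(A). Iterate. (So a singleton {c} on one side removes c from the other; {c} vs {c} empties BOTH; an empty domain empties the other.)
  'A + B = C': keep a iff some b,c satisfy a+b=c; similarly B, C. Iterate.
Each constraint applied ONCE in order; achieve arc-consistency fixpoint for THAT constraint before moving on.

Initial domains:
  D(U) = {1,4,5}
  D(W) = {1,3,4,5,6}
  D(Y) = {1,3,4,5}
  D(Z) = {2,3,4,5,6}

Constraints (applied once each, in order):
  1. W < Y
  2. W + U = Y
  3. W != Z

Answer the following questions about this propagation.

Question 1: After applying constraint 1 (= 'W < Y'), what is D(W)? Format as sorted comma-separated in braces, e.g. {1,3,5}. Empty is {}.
Constraint 1 (W < Y) on D(W)={1,3,4,5,6} D(Y)={1,3,4,5}: W {1,3,4,5,6}->{1,3,4}; Y {1,3,4,5}->{3,4,5}
So after constraint 1: D(W) = {1,3,4}

Answer: {1,3,4}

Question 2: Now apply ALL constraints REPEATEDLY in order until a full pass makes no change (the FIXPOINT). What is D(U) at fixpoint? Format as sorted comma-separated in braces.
Answer: {1,4}

Derivation:
pass 0 (initial): D(U)={1,4,5}
pass 1: U {1,4,5}->{1,4}; W {1,3,4,5,6}->{1,3,4}; Y {1,3,4,5}->{4,5}
pass 2: no change
Fixpoint after 2 passes: D(U) = {1,4}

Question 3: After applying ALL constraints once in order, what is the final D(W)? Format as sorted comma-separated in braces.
Answer: {1,3,4}

Derivation:
Constraint 1 (W < Y) on D(W)={1,3,4,5,6} D(Y)={1,3,4,5}: W {1,3,4,5,6}->{1,3,4}; Y {1,3,4,5}->{3,4,5}
Constraint 2 (W + U = Y) on D(W)={1,3,4} D(U)={1,4,5} D(Y)={3,4,5}: U {1,4,5}->{1,4}; Y {3,4,5}->{4,5}
Constraint 3 (W != Z) on D(W)={1,3,4} D(Z)={2,3,4,5,6}: no change
So after all 3 constraints: D(W) = {1,3,4}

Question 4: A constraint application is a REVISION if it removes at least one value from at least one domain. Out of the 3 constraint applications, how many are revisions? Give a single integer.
Constraint 1 (W < Y) on D(W)={1,3,4,5,6} D(Y)={1,3,4,5}: W {1,3,4,5,6}->{1,3,4}; Y {1,3,4,5}->{3,4,5} => REVISION
Constraint 2 (W + U = Y) on D(W)={1,3,4} D(U)={1,4,5} D(Y)={3,4,5}: U {1,4,5}->{1,4}; Y {3,4,5}->{4,5} => REVISION
Constraint 3 (W != Z) on D(W)={1,3,4} D(Z)={2,3,4,5,6}: no change => not a revision
Total revisions = 2

Answer: 2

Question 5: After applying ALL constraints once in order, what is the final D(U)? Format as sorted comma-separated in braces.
Constraint 1 (W < Y) on D(W)={1,3,4,5,6} D(Y)={1,3,4,5}: W {1,3,4,5,6}->{1,3,4}; Y {1,3,4,5}->{3,4,5}
Constraint 2 (W + U = Y) on D(W)={1,3,4} D(U)={1,4,5} D(Y)={3,4,5}: U {1,4,5}->{1,4}; Y {3,4,5}->{4,5}
Constraint 3 (W != Z) on D(W)={1,3,4} D(Z)={2,3,4,5,6}: no change
So after all 3 constraints: D(U) = {1,4}

Answer: {1,4}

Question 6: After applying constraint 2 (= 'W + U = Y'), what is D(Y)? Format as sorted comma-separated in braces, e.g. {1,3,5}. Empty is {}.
Constraint 1 (W < Y) on D(W)={1,3,4,5,6} D(Y)={1,3,4,5}: W {1,3,4,5,6}->{1,3,4}; Y {1,3,4,5}->{3,4,5}
Constraint 2 (W + U = Y) on D(W)={1,3,4} D(U)={1,4,5} D(Y)={3,4,5}: U {1,4,5}->{1,4}; Y {3,4,5}->{4,5}
So after constraint 2: D(Y) = {4,5}

Answer: {4,5}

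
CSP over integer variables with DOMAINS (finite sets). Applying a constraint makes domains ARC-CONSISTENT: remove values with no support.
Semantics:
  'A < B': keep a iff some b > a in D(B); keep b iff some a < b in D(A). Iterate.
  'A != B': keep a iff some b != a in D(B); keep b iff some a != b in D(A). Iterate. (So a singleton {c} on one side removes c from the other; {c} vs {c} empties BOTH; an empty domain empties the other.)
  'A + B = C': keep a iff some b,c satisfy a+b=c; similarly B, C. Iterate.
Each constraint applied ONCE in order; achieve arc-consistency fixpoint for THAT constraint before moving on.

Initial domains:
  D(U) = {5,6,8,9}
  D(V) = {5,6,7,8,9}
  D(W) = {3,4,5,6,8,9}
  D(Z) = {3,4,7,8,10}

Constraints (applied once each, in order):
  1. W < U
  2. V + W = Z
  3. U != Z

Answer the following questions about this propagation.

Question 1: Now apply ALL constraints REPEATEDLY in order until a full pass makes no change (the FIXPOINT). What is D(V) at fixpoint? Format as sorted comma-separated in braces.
Answer: {5,6,7}

Derivation:
pass 0 (initial): D(V)={5,6,7,8,9}
pass 1: V {5,6,7,8,9}->{5,6,7}; W {3,4,5,6,8,9}->{3,4,5}; Z {3,4,7,8,10}->{8,10}
pass 2: no change
Fixpoint after 2 passes: D(V) = {5,6,7}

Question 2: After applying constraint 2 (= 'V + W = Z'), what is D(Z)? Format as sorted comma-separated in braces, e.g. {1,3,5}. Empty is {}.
Constraint 1 (W < U) on D(W)={3,4,5,6,8,9} D(U)={5,6,8,9}: W {3,4,5,6,8,9}->{3,4,5,6,8}
Constraint 2 (V + W = Z) on D(V)={5,6,7,8,9} D(W)={3,4,5,6,8} D(Z)={3,4,7,8,10}: V {5,6,7,8,9}->{5,6,7}; W {3,4,5,6,8}->{3,4,5}; Z {3,4,7,8,10}->{8,10}
So after constraint 2: D(Z) = {8,10}

Answer: {8,10}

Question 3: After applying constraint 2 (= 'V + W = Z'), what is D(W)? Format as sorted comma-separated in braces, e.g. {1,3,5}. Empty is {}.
Answer: {3,4,5}

Derivation:
Constraint 1 (W < U) on D(W)={3,4,5,6,8,9} D(U)={5,6,8,9}: W {3,4,5,6,8,9}->{3,4,5,6,8}
Constraint 2 (V + W = Z) on D(V)={5,6,7,8,9} D(W)={3,4,5,6,8} D(Z)={3,4,7,8,10}: V {5,6,7,8,9}->{5,6,7}; W {3,4,5,6,8}->{3,4,5}; Z {3,4,7,8,10}->{8,10}
So after constraint 2: D(W) = {3,4,5}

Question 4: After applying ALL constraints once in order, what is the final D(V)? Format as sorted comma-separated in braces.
Constraint 1 (W < U) on D(W)={3,4,5,6,8,9} D(U)={5,6,8,9}: W {3,4,5,6,8,9}->{3,4,5,6,8}
Constraint 2 (V + W = Z) on D(V)={5,6,7,8,9} D(W)={3,4,5,6,8} D(Z)={3,4,7,8,10}: V {5,6,7,8,9}->{5,6,7}; W {3,4,5,6,8}->{3,4,5}; Z {3,4,7,8,10}->{8,10}
Constraint 3 (U != Z) on D(U)={5,6,8,9} D(Z)={8,10}: no change
So after all 3 constraints: D(V) = {5,6,7}

Answer: {5,6,7}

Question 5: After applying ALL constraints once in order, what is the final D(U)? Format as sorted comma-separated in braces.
Constraint 1 (W < U) on D(W)={3,4,5,6,8,9} D(U)={5,6,8,9}: W {3,4,5,6,8,9}->{3,4,5,6,8}
Constraint 2 (V + W = Z) on D(V)={5,6,7,8,9} D(W)={3,4,5,6,8} D(Z)={3,4,7,8,10}: V {5,6,7,8,9}->{5,6,7}; W {3,4,5,6,8}->{3,4,5}; Z {3,4,7,8,10}->{8,10}
Constraint 3 (U != Z) on D(U)={5,6,8,9} D(Z)={8,10}: no change
So after all 3 constraints: D(U) = {5,6,8,9}

Answer: {5,6,8,9}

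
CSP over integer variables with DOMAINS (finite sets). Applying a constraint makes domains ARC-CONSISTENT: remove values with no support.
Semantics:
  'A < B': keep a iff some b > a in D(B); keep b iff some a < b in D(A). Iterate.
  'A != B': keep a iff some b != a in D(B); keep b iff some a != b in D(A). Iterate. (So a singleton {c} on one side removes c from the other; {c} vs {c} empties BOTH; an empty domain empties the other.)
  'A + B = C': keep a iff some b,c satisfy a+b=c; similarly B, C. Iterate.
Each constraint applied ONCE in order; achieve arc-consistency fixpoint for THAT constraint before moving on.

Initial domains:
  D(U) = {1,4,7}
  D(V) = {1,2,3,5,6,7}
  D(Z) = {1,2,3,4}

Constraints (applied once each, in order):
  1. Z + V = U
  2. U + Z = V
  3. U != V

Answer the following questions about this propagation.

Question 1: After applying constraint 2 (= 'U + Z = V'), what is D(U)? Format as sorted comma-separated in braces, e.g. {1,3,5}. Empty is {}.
Constraint 1 (Z + V = U) on D(Z)={1,2,3,4} D(V)={1,2,3,5,6,7} D(U)={1,4,7}: V {1,2,3,5,6,7}->{1,2,3,5,6}; U {1,4,7}->{4,7}
Constraint 2 (U + Z = V) on D(U)={4,7} D(Z)={1,2,3,4} D(V)={1,2,3,5,6}: U {4,7}->{4}; Z {1,2,3,4}->{1,2}; V {1,2,3,5,6}->{5,6}
So after constraint 2: D(U) = {4}

Answer: {4}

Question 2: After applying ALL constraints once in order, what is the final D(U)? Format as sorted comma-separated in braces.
Answer: {4}

Derivation:
Constraint 1 (Z + V = U) on D(Z)={1,2,3,4} D(V)={1,2,3,5,6,7} D(U)={1,4,7}: V {1,2,3,5,6,7}->{1,2,3,5,6}; U {1,4,7}->{4,7}
Constraint 2 (U + Z = V) on D(U)={4,7} D(Z)={1,2,3,4} D(V)={1,2,3,5,6}: U {4,7}->{4}; Z {1,2,3,4}->{1,2}; V {1,2,3,5,6}->{5,6}
Constraint 3 (U != V) on D(U)={4} D(V)={5,6}: no change
So after all 3 constraints: D(U) = {4}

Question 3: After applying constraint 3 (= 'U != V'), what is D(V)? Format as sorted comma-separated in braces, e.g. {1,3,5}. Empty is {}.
Answer: {5,6}

Derivation:
Constraint 1 (Z + V = U) on D(Z)={1,2,3,4} D(V)={1,2,3,5,6,7} D(U)={1,4,7}: V {1,2,3,5,6,7}->{1,2,3,5,6}; U {1,4,7}->{4,7}
Constraint 2 (U + Z = V) on D(U)={4,7} D(Z)={1,2,3,4} D(V)={1,2,3,5,6}: U {4,7}->{4}; Z {1,2,3,4}->{1,2}; V {1,2,3,5,6}->{5,6}
Constraint 3 (U != V) on D(U)={4} D(V)={5,6}: no change
So after constraint 3: D(V) = {5,6}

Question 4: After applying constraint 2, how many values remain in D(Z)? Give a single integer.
Answer: 2

Derivation:
Constraint 1 (Z + V = U) on D(Z)={1,2,3,4} D(V)={1,2,3,5,6,7} D(U)={1,4,7}: V {1,2,3,5,6,7}->{1,2,3,5,6}; U {1,4,7}->{4,7}
Constraint 2 (U + Z = V) on D(U)={4,7} D(Z)={1,2,3,4} D(V)={1,2,3,5,6}: U {4,7}->{4}; Z {1,2,3,4}->{1,2}; V {1,2,3,5,6}->{5,6}
So after constraint 2: D(Z)={1,2}, size = 2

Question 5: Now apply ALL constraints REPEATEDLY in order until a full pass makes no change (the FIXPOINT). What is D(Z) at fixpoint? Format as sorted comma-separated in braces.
Answer: {}

Derivation:
pass 0 (initial): D(Z)={1,2,3,4}
pass 1: U {1,4,7}->{4}; V {1,2,3,5,6,7}->{5,6}; Z {1,2,3,4}->{1,2}
pass 2: U {4}->{}; V {5,6}->{}; Z {1,2}->{}
pass 3: no change
Fixpoint after 3 passes: D(Z) = {}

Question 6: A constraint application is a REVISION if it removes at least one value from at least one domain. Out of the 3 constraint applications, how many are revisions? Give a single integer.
Answer: 2

Derivation:
Constraint 1 (Z + V = U) on D(Z)={1,2,3,4} D(V)={1,2,3,5,6,7} D(U)={1,4,7}: V {1,2,3,5,6,7}->{1,2,3,5,6}; U {1,4,7}->{4,7} => REVISION
Constraint 2 (U + Z = V) on D(U)={4,7} D(Z)={1,2,3,4} D(V)={1,2,3,5,6}: U {4,7}->{4}; Z {1,2,3,4}->{1,2}; V {1,2,3,5,6}->{5,6} => REVISION
Constraint 3 (U != V) on D(U)={4} D(V)={5,6}: no change => not a revision
Total revisions = 2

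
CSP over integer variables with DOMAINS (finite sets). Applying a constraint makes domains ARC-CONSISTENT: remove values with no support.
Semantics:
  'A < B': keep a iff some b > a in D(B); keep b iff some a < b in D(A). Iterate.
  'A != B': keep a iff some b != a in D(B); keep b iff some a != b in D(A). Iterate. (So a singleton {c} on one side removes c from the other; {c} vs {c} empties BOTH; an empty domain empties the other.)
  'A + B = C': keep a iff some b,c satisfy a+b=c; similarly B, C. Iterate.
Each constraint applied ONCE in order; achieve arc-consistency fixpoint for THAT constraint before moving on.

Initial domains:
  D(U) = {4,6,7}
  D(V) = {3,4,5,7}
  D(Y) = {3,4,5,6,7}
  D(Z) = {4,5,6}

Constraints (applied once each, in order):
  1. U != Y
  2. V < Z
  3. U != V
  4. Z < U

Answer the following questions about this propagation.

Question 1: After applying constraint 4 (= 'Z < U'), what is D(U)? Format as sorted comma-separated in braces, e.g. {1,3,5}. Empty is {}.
Constraint 1 (U != Y) on D(U)={4,6,7} D(Y)={3,4,5,6,7}: no change
Constraint 2 (V < Z) on D(V)={3,4,5,7} D(Z)={4,5,6}: V {3,4,5,7}->{3,4,5}
Constraint 3 (U != V) on D(U)={4,6,7} D(V)={3,4,5}: no change
Constraint 4 (Z < U) on D(Z)={4,5,6} D(U)={4,6,7}: U {4,6,7}->{6,7}
So after constraint 4: D(U) = {6,7}

Answer: {6,7}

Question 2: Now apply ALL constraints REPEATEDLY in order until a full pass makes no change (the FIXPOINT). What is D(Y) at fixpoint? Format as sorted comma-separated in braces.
pass 0 (initial): D(Y)={3,4,5,6,7}
pass 1: U {4,6,7}->{6,7}; V {3,4,5,7}->{3,4,5}
pass 2: no change
Fixpoint after 2 passes: D(Y) = {3,4,5,6,7}

Answer: {3,4,5,6,7}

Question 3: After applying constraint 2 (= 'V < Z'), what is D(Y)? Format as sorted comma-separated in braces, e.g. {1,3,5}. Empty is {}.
Answer: {3,4,5,6,7}

Derivation:
Constraint 1 (U != Y) on D(U)={4,6,7} D(Y)={3,4,5,6,7}: no change
Constraint 2 (V < Z) on D(V)={3,4,5,7} D(Z)={4,5,6}: V {3,4,5,7}->{3,4,5}
So after constraint 2: D(Y) = {3,4,5,6,7}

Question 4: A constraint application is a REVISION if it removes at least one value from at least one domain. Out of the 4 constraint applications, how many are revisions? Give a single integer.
Constraint 1 (U != Y) on D(U)={4,6,7} D(Y)={3,4,5,6,7}: no change => not a revision
Constraint 2 (V < Z) on D(V)={3,4,5,7} D(Z)={4,5,6}: V {3,4,5,7}->{3,4,5} => REVISION
Constraint 3 (U != V) on D(U)={4,6,7} D(V)={3,4,5}: no change => not a revision
Constraint 4 (Z < U) on D(Z)={4,5,6} D(U)={4,6,7}: U {4,6,7}->{6,7} => REVISION
Total revisions = 2

Answer: 2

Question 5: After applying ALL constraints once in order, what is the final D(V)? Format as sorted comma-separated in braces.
Answer: {3,4,5}

Derivation:
Constraint 1 (U != Y) on D(U)={4,6,7} D(Y)={3,4,5,6,7}: no change
Constraint 2 (V < Z) on D(V)={3,4,5,7} D(Z)={4,5,6}: V {3,4,5,7}->{3,4,5}
Constraint 3 (U != V) on D(U)={4,6,7} D(V)={3,4,5}: no change
Constraint 4 (Z < U) on D(Z)={4,5,6} D(U)={4,6,7}: U {4,6,7}->{6,7}
So after all 4 constraints: D(V) = {3,4,5}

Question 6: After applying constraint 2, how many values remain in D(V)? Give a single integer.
Constraint 1 (U != Y) on D(U)={4,6,7} D(Y)={3,4,5,6,7}: no change
Constraint 2 (V < Z) on D(V)={3,4,5,7} D(Z)={4,5,6}: V {3,4,5,7}->{3,4,5}
So after constraint 2: D(V)={3,4,5}, size = 3

Answer: 3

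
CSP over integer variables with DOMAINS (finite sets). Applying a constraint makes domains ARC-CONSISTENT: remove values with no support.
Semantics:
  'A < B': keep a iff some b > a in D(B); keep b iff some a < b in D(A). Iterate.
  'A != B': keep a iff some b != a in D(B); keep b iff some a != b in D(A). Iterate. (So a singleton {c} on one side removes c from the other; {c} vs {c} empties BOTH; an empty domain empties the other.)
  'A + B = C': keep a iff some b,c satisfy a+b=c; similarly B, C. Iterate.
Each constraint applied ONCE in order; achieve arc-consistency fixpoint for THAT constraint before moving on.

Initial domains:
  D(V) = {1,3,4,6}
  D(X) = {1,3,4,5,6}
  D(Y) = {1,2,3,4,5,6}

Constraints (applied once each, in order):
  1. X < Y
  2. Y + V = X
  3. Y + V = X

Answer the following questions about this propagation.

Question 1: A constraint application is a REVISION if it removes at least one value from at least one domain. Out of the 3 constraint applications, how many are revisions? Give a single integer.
Constraint 1 (X < Y) on D(X)={1,3,4,5,6} D(Y)={1,2,3,4,5,6}: X {1,3,4,5,6}->{1,3,4,5}; Y {1,2,3,4,5,6}->{2,3,4,5,6} => REVISION
Constraint 2 (Y + V = X) on D(Y)={2,3,4,5,6} D(V)={1,3,4,6} D(X)={1,3,4,5}: Y {2,3,4,5,6}->{2,3,4}; V {1,3,4,6}->{1,3}; X {1,3,4,5}->{3,4,5} => REVISION
Constraint 3 (Y + V = X) on D(Y)={2,3,4} D(V)={1,3} D(X)={3,4,5}: no change => not a revision
Total revisions = 2

Answer: 2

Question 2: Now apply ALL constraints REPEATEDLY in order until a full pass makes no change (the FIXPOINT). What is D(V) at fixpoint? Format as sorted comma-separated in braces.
pass 0 (initial): D(V)={1,3,4,6}
pass 1: V {1,3,4,6}->{1,3}; X {1,3,4,5,6}->{3,4,5}; Y {1,2,3,4,5,6}->{2,3,4}
pass 2: V {1,3}->{}; X {3,4,5}->{}; Y {2,3,4}->{}
pass 3: no change
Fixpoint after 3 passes: D(V) = {}

Answer: {}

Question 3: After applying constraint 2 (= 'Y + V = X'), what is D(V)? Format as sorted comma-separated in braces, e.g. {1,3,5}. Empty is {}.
Constraint 1 (X < Y) on D(X)={1,3,4,5,6} D(Y)={1,2,3,4,5,6}: X {1,3,4,5,6}->{1,3,4,5}; Y {1,2,3,4,5,6}->{2,3,4,5,6}
Constraint 2 (Y + V = X) on D(Y)={2,3,4,5,6} D(V)={1,3,4,6} D(X)={1,3,4,5}: Y {2,3,4,5,6}->{2,3,4}; V {1,3,4,6}->{1,3}; X {1,3,4,5}->{3,4,5}
So after constraint 2: D(V) = {1,3}

Answer: {1,3}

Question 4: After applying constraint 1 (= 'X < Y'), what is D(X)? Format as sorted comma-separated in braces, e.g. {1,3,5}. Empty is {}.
Answer: {1,3,4,5}

Derivation:
Constraint 1 (X < Y) on D(X)={1,3,4,5,6} D(Y)={1,2,3,4,5,6}: X {1,3,4,5,6}->{1,3,4,5}; Y {1,2,3,4,5,6}->{2,3,4,5,6}
So after constraint 1: D(X) = {1,3,4,5}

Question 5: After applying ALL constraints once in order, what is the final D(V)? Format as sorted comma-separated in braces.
Constraint 1 (X < Y) on D(X)={1,3,4,5,6} D(Y)={1,2,3,4,5,6}: X {1,3,4,5,6}->{1,3,4,5}; Y {1,2,3,4,5,6}->{2,3,4,5,6}
Constraint 2 (Y + V = X) on D(Y)={2,3,4,5,6} D(V)={1,3,4,6} D(X)={1,3,4,5}: Y {2,3,4,5,6}->{2,3,4}; V {1,3,4,6}->{1,3}; X {1,3,4,5}->{3,4,5}
Constraint 3 (Y + V = X) on D(Y)={2,3,4} D(V)={1,3} D(X)={3,4,5}: no change
So after all 3 constraints: D(V) = {1,3}

Answer: {1,3}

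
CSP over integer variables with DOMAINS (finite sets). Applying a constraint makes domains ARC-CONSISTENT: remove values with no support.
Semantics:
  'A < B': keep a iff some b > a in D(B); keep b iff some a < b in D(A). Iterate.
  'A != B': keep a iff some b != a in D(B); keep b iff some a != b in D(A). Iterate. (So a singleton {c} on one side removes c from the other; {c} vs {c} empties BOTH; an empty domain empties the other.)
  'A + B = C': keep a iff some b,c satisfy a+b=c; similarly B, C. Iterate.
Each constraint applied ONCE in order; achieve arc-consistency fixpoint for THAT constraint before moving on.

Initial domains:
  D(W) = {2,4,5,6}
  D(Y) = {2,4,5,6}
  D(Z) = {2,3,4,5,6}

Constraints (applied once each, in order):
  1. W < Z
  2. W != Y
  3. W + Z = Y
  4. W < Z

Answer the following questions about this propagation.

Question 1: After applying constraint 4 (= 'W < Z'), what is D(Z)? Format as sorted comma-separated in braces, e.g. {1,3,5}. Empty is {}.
Answer: {3,4}

Derivation:
Constraint 1 (W < Z) on D(W)={2,4,5,6} D(Z)={2,3,4,5,6}: W {2,4,5,6}->{2,4,5}; Z {2,3,4,5,6}->{3,4,5,6}
Constraint 2 (W != Y) on D(W)={2,4,5} D(Y)={2,4,5,6}: no change
Constraint 3 (W + Z = Y) on D(W)={2,4,5} D(Z)={3,4,5,6} D(Y)={2,4,5,6}: W {2,4,5}->{2}; Z {3,4,5,6}->{3,4}; Y {2,4,5,6}->{5,6}
Constraint 4 (W < Z) on D(W)={2} D(Z)={3,4}: no change
So after constraint 4: D(Z) = {3,4}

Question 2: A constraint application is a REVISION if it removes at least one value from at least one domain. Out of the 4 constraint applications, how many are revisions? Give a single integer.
Constraint 1 (W < Z) on D(W)={2,4,5,6} D(Z)={2,3,4,5,6}: W {2,4,5,6}->{2,4,5}; Z {2,3,4,5,6}->{3,4,5,6} => REVISION
Constraint 2 (W != Y) on D(W)={2,4,5} D(Y)={2,4,5,6}: no change => not a revision
Constraint 3 (W + Z = Y) on D(W)={2,4,5} D(Z)={3,4,5,6} D(Y)={2,4,5,6}: W {2,4,5}->{2}; Z {3,4,5,6}->{3,4}; Y {2,4,5,6}->{5,6} => REVISION
Constraint 4 (W < Z) on D(W)={2} D(Z)={3,4}: no change => not a revision
Total revisions = 2

Answer: 2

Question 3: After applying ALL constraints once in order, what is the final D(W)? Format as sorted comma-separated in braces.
Constraint 1 (W < Z) on D(W)={2,4,5,6} D(Z)={2,3,4,5,6}: W {2,4,5,6}->{2,4,5}; Z {2,3,4,5,6}->{3,4,5,6}
Constraint 2 (W != Y) on D(W)={2,4,5} D(Y)={2,4,5,6}: no change
Constraint 3 (W + Z = Y) on D(W)={2,4,5} D(Z)={3,4,5,6} D(Y)={2,4,5,6}: W {2,4,5}->{2}; Z {3,4,5,6}->{3,4}; Y {2,4,5,6}->{5,6}
Constraint 4 (W < Z) on D(W)={2} D(Z)={3,4}: no change
So after all 4 constraints: D(W) = {2}

Answer: {2}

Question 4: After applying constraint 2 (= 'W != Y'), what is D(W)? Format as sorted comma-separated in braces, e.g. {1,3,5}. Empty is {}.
Constraint 1 (W < Z) on D(W)={2,4,5,6} D(Z)={2,3,4,5,6}: W {2,4,5,6}->{2,4,5}; Z {2,3,4,5,6}->{3,4,5,6}
Constraint 2 (W != Y) on D(W)={2,4,5} D(Y)={2,4,5,6}: no change
So after constraint 2: D(W) = {2,4,5}

Answer: {2,4,5}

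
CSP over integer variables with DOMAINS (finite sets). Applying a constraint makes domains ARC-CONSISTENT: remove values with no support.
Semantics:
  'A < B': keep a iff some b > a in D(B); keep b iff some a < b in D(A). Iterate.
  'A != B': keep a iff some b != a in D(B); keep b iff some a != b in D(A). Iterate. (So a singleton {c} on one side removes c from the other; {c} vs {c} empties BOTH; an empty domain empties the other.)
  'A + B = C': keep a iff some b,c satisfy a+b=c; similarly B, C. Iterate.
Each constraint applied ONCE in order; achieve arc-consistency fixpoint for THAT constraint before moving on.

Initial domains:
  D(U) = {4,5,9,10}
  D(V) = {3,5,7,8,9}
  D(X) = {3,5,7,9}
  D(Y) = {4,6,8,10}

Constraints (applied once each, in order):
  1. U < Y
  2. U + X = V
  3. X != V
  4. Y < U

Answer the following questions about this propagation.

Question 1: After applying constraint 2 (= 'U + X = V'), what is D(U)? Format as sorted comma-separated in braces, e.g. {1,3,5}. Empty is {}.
Answer: {4,5}

Derivation:
Constraint 1 (U < Y) on D(U)={4,5,9,10} D(Y)={4,6,8,10}: U {4,5,9,10}->{4,5,9}; Y {4,6,8,10}->{6,8,10}
Constraint 2 (U + X = V) on D(U)={4,5,9} D(X)={3,5,7,9} D(V)={3,5,7,8,9}: U {4,5,9}->{4,5}; X {3,5,7,9}->{3,5}; V {3,5,7,8,9}->{7,8,9}
So after constraint 2: D(U) = {4,5}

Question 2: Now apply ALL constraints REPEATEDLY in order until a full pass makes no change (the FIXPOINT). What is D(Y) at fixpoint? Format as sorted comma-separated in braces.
Answer: {}

Derivation:
pass 0 (initial): D(Y)={4,6,8,10}
pass 1: U {4,5,9,10}->{}; V {3,5,7,8,9}->{7,8,9}; X {3,5,7,9}->{3,5}; Y {4,6,8,10}->{}
pass 2: V {7,8,9}->{}; X {3,5}->{}
pass 3: no change
Fixpoint after 3 passes: D(Y) = {}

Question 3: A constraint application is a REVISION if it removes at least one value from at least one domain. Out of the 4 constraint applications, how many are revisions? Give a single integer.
Answer: 3

Derivation:
Constraint 1 (U < Y) on D(U)={4,5,9,10} D(Y)={4,6,8,10}: U {4,5,9,10}->{4,5,9}; Y {4,6,8,10}->{6,8,10} => REVISION
Constraint 2 (U + X = V) on D(U)={4,5,9} D(X)={3,5,7,9} D(V)={3,5,7,8,9}: U {4,5,9}->{4,5}; X {3,5,7,9}->{3,5}; V {3,5,7,8,9}->{7,8,9} => REVISION
Constraint 3 (X != V) on D(X)={3,5} D(V)={7,8,9}: no change => not a revision
Constraint 4 (Y < U) on D(Y)={6,8,10} D(U)={4,5}: Y {6,8,10}->{}; U {4,5}->{} => REVISION
Total revisions = 3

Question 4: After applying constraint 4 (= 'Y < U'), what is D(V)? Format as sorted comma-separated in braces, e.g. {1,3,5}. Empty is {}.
Constraint 1 (U < Y) on D(U)={4,5,9,10} D(Y)={4,6,8,10}: U {4,5,9,10}->{4,5,9}; Y {4,6,8,10}->{6,8,10}
Constraint 2 (U + X = V) on D(U)={4,5,9} D(X)={3,5,7,9} D(V)={3,5,7,8,9}: U {4,5,9}->{4,5}; X {3,5,7,9}->{3,5}; V {3,5,7,8,9}->{7,8,9}
Constraint 3 (X != V) on D(X)={3,5} D(V)={7,8,9}: no change
Constraint 4 (Y < U) on D(Y)={6,8,10} D(U)={4,5}: Y {6,8,10}->{}; U {4,5}->{}
So after constraint 4: D(V) = {7,8,9}

Answer: {7,8,9}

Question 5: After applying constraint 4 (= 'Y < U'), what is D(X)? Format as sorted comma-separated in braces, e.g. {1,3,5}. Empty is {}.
Answer: {3,5}

Derivation:
Constraint 1 (U < Y) on D(U)={4,5,9,10} D(Y)={4,6,8,10}: U {4,5,9,10}->{4,5,9}; Y {4,6,8,10}->{6,8,10}
Constraint 2 (U + X = V) on D(U)={4,5,9} D(X)={3,5,7,9} D(V)={3,5,7,8,9}: U {4,5,9}->{4,5}; X {3,5,7,9}->{3,5}; V {3,5,7,8,9}->{7,8,9}
Constraint 3 (X != V) on D(X)={3,5} D(V)={7,8,9}: no change
Constraint 4 (Y < U) on D(Y)={6,8,10} D(U)={4,5}: Y {6,8,10}->{}; U {4,5}->{}
So after constraint 4: D(X) = {3,5}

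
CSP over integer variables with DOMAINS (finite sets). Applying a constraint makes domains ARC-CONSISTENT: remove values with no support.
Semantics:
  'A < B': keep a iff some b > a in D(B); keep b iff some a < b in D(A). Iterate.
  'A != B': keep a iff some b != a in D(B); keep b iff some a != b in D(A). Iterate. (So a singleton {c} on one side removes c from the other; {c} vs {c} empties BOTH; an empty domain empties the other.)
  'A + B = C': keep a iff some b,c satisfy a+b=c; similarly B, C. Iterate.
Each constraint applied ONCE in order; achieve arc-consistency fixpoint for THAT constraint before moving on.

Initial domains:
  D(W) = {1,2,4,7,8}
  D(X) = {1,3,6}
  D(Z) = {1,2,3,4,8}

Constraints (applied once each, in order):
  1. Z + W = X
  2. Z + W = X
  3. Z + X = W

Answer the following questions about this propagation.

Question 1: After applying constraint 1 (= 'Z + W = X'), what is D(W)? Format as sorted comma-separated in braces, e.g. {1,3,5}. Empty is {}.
Answer: {1,2,4}

Derivation:
Constraint 1 (Z + W = X) on D(Z)={1,2,3,4,8} D(W)={1,2,4,7,8} D(X)={1,3,6}: Z {1,2,3,4,8}->{1,2,4}; W {1,2,4,7,8}->{1,2,4}; X {1,3,6}->{3,6}
So after constraint 1: D(W) = {1,2,4}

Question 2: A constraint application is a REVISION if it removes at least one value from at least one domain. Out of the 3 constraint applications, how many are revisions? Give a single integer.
Answer: 2

Derivation:
Constraint 1 (Z + W = X) on D(Z)={1,2,3,4,8} D(W)={1,2,4,7,8} D(X)={1,3,6}: Z {1,2,3,4,8}->{1,2,4}; W {1,2,4,7,8}->{1,2,4}; X {1,3,6}->{3,6} => REVISION
Constraint 2 (Z + W = X) on D(Z)={1,2,4} D(W)={1,2,4} D(X)={3,6}: no change => not a revision
Constraint 3 (Z + X = W) on D(Z)={1,2,4} D(X)={3,6} D(W)={1,2,4}: Z {1,2,4}->{1}; X {3,6}->{3}; W {1,2,4}->{4} => REVISION
Total revisions = 2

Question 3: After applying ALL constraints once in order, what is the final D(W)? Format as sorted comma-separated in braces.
Constraint 1 (Z + W = X) on D(Z)={1,2,3,4,8} D(W)={1,2,4,7,8} D(X)={1,3,6}: Z {1,2,3,4,8}->{1,2,4}; W {1,2,4,7,8}->{1,2,4}; X {1,3,6}->{3,6}
Constraint 2 (Z + W = X) on D(Z)={1,2,4} D(W)={1,2,4} D(X)={3,6}: no change
Constraint 3 (Z + X = W) on D(Z)={1,2,4} D(X)={3,6} D(W)={1,2,4}: Z {1,2,4}->{1}; X {3,6}->{3}; W {1,2,4}->{4}
So after all 3 constraints: D(W) = {4}

Answer: {4}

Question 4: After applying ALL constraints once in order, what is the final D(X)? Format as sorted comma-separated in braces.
Constraint 1 (Z + W = X) on D(Z)={1,2,3,4,8} D(W)={1,2,4,7,8} D(X)={1,3,6}: Z {1,2,3,4,8}->{1,2,4}; W {1,2,4,7,8}->{1,2,4}; X {1,3,6}->{3,6}
Constraint 2 (Z + W = X) on D(Z)={1,2,4} D(W)={1,2,4} D(X)={3,6}: no change
Constraint 3 (Z + X = W) on D(Z)={1,2,4} D(X)={3,6} D(W)={1,2,4}: Z {1,2,4}->{1}; X {3,6}->{3}; W {1,2,4}->{4}
So after all 3 constraints: D(X) = {3}

Answer: {3}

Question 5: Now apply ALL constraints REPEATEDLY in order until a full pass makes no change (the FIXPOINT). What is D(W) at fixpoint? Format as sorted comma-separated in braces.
pass 0 (initial): D(W)={1,2,4,7,8}
pass 1: W {1,2,4,7,8}->{4}; X {1,3,6}->{3}; Z {1,2,3,4,8}->{1}
pass 2: W {4}->{}; X {3}->{}; Z {1}->{}
pass 3: no change
Fixpoint after 3 passes: D(W) = {}

Answer: {}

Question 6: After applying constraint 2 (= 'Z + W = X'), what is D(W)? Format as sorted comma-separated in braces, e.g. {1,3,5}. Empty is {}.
Answer: {1,2,4}

Derivation:
Constraint 1 (Z + W = X) on D(Z)={1,2,3,4,8} D(W)={1,2,4,7,8} D(X)={1,3,6}: Z {1,2,3,4,8}->{1,2,4}; W {1,2,4,7,8}->{1,2,4}; X {1,3,6}->{3,6}
Constraint 2 (Z + W = X) on D(Z)={1,2,4} D(W)={1,2,4} D(X)={3,6}: no change
So after constraint 2: D(W) = {1,2,4}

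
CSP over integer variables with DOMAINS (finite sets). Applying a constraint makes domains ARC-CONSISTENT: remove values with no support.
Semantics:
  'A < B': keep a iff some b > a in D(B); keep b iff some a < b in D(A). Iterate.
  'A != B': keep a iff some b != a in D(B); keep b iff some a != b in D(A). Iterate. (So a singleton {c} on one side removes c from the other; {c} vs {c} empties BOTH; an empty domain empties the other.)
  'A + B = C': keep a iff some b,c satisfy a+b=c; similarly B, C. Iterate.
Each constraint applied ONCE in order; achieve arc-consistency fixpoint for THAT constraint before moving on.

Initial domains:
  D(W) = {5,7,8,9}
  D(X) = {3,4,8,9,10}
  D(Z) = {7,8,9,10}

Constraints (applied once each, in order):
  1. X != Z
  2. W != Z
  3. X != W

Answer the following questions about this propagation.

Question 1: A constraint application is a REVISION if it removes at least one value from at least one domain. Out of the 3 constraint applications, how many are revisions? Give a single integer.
Constraint 1 (X != Z) on D(X)={3,4,8,9,10} D(Z)={7,8,9,10}: no change => not a revision
Constraint 2 (W != Z) on D(W)={5,7,8,9} D(Z)={7,8,9,10}: no change => not a revision
Constraint 3 (X != W) on D(X)={3,4,8,9,10} D(W)={5,7,8,9}: no change => not a revision
Total revisions = 0

Answer: 0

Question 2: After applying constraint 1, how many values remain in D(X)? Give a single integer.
Answer: 5

Derivation:
Constraint 1 (X != Z) on D(X)={3,4,8,9,10} D(Z)={7,8,9,10}: no change
So after constraint 1: D(X)={3,4,8,9,10}, size = 5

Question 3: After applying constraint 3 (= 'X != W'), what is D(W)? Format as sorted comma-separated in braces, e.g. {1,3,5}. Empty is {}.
Constraint 1 (X != Z) on D(X)={3,4,8,9,10} D(Z)={7,8,9,10}: no change
Constraint 2 (W != Z) on D(W)={5,7,8,9} D(Z)={7,8,9,10}: no change
Constraint 3 (X != W) on D(X)={3,4,8,9,10} D(W)={5,7,8,9}: no change
So after constraint 3: D(W) = {5,7,8,9}

Answer: {5,7,8,9}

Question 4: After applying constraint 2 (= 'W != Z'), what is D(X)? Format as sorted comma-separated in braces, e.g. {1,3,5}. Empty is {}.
Constraint 1 (X != Z) on D(X)={3,4,8,9,10} D(Z)={7,8,9,10}: no change
Constraint 2 (W != Z) on D(W)={5,7,8,9} D(Z)={7,8,9,10}: no change
So after constraint 2: D(X) = {3,4,8,9,10}

Answer: {3,4,8,9,10}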